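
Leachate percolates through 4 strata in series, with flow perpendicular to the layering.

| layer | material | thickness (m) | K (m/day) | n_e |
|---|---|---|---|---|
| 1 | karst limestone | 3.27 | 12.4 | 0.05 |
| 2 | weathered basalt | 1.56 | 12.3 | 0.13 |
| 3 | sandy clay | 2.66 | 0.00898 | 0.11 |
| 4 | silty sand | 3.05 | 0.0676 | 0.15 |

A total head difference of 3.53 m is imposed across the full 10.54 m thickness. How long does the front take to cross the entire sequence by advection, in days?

108

With flow normal to the layers, continuity requires the same specific discharge q through every layer.
Σ(b_i/K_i) = 3.27/12.4 + 1.56/12.3 + 2.66/0.00898 + 3.05/0.0676 = 341.7 d.
q = Δh / Σ(b_i/K_i) = 3.53 / 341.7 = 0.01033 m/day.
In each layer the seepage velocity is v_i = q/n_i, so the layer transit time is t_i = b_i·n_i / q:
  layer 1 (karst limestone): t_1 = 3.27 × 0.05 / 0.01033 = 15.83 d
  layer 2 (weathered basalt): t_2 = 1.56 × 0.13 / 0.01033 = 19.63 d
  layer 3 (sandy clay): t_3 = 2.66 × 0.11 / 0.01033 = 28.33 d
  layer 4 (silty sand): t_4 = 3.05 × 0.15 / 0.01033 = 44.29 d
Total t = Σ t_i = 108.1 days.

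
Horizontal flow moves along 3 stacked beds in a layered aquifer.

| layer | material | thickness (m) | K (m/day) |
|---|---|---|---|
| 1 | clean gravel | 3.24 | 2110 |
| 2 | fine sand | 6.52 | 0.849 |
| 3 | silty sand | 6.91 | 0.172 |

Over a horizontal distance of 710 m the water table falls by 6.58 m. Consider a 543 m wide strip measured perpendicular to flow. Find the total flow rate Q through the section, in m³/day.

Flow is parallel to layering, so each bed carries its own Darcy discharge and the transmissivities add.
Σ(K_i·b_i) = 2110×3.24 + 0.849×6.52 + 0.172×6.91 = 6843 m²/day.
Hydraulic gradient i = Δh / L = 6.58 / 710 = 0.009268.
Q = Σ(K_i·b_i) · W · i = 6843 × 543 × 0.009268 = 34437 m³/day.

34400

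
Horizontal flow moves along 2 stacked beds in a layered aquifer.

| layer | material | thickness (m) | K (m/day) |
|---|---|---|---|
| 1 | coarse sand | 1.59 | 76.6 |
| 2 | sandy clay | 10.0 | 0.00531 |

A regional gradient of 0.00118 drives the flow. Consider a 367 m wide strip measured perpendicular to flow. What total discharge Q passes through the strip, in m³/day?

Flow is parallel to layering, so each bed carries its own Darcy discharge and the transmissivities add.
Σ(K_i·b_i) = 76.6×1.59 + 0.00531×10.0 = 121.8 m²/day.
Hydraulic gradient i = 0.00118.
Q = Σ(K_i·b_i) · W · i = 121.8 × 367 × 0.001180 = 52.77 m³/day.

52.8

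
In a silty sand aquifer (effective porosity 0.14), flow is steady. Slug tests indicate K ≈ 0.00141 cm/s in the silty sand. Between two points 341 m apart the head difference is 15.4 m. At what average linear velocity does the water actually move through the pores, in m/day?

0.393

Convert K: 0.00141 cm/s × 864 = 1.218 m/day.
Hydraulic gradient i = Δh / L = 15.4 / 341 = 0.04516.
Darcy flux q = K · i = 1.218 × 0.04516 = 0.05502 m/day.
Seepage velocity v = q / n_e = 0.05502 / 0.14 = 0.3930 m/day.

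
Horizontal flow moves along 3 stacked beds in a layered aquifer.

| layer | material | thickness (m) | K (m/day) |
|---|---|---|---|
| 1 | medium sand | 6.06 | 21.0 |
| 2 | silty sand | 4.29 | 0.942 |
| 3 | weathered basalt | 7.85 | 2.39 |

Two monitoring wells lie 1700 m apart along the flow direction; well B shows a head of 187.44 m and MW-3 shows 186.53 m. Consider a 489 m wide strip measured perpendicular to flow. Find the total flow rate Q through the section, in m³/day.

39.3

Flow is parallel to layering, so each bed carries its own Darcy discharge and the transmissivities add.
Σ(K_i·b_i) = 21.0×6.06 + 0.942×4.29 + 2.39×7.85 = 150.1 m²/day.
Hydraulic gradient i = (187.44 − 186.53) / 1700 = 0.91 / 1700 = 0.0005353.
Q = Σ(K_i·b_i) · W · i = 150.1 × 489 × 0.0005353 = 39.28 m³/day.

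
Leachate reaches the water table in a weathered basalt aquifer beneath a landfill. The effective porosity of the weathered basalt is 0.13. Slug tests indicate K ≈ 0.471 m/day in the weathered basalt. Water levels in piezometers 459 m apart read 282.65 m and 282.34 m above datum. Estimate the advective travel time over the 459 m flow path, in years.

Hydraulic gradient i = (282.65 − 282.34) / 459 = 0.31 / 459 = 0.0006754.
Darcy flux q = K · i = 0.4710 × 0.0006754 = 0.0003181 m/day.
Seepage velocity v = q / n_e = 0.0003181 / 0.13 = 0.002447 m/day.
Travel time t = L / v = 459 / 0.002447 = 1.876e+05 days = 513.6 years.

514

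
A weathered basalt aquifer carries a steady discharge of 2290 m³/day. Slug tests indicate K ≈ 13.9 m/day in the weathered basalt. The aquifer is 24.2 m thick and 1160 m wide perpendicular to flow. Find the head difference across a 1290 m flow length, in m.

7.57

Cross-sectional area A = 1160 × 24.2 = 28072 m².
From Q = K·A·i, i = Q / (K·A) = 2290 / (13.90 × 28072) = 0.005869.
Head loss Δh = i · L = 0.005869 × 1290 = 7.571 m.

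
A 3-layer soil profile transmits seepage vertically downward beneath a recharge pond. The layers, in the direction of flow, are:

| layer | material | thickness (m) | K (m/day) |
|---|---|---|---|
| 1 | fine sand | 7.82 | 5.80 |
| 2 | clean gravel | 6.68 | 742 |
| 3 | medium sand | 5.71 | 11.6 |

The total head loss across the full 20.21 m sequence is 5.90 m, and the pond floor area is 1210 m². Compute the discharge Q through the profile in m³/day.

Flow is perpendicular to layering, so the layers act in series and the equivalent K is the thickness-weighted harmonic mean.
Total thickness L = 7.82 + 6.68 + 5.71 = 20.21 m.
Σ(b_i/K_i) = 7.82/5.80 + 6.68/742 + 5.71/11.6 = 1.850 d.
K_eq = L / Σ(b_i/K_i) = 20.21 / 1.850 = 10.93 m/day.
Q = K_eq · A · (Δh/L) = 10.93 × 1210 × (5.90/20.21) = 3860 m³/day.

3860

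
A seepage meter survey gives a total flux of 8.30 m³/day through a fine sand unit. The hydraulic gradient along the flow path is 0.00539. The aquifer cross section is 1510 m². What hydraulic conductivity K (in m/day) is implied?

1.02

Hydraulic gradient i = 0.00539.
From Q = K·A·i, K = Q / (A·i) = 8.30 / (1510 × 0.005390) = 1.020 m/day.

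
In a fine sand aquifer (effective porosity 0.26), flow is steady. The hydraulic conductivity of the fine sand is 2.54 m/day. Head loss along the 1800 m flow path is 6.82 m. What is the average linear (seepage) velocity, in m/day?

0.0370

Hydraulic gradient i = Δh / L = 6.82 / 1800 = 0.003789.
Darcy flux q = K · i = 2.540 × 0.003789 = 0.009624 m/day.
Seepage velocity v = q / n_e = 0.009624 / 0.26 = 0.03701 m/day.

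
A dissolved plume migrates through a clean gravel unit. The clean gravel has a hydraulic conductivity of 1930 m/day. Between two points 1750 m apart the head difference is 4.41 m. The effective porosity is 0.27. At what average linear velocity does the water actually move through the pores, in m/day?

18.0

Hydraulic gradient i = Δh / L = 4.41 / 1750 = 0.002520.
Darcy flux q = K · i = 1930 × 0.002520 = 4.864 m/day.
Seepage velocity v = q / n_e = 4.864 / 0.27 = 18.01 m/day.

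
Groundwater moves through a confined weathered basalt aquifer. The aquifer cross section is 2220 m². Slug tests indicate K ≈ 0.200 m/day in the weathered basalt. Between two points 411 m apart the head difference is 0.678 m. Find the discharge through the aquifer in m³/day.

Hydraulic gradient i = Δh / L = 0.678 / 411 = 0.001650.
Darcy's law: Q = K · A · i = 0.2000 × 2220 × 0.001650 = 0.7324 m³/day.

0.732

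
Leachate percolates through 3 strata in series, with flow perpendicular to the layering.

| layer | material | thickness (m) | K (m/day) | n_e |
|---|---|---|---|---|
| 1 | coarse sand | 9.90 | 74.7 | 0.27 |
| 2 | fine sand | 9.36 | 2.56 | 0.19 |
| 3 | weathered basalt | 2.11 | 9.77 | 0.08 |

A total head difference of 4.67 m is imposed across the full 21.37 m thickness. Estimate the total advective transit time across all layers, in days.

3.96

With flow normal to the layers, continuity requires the same specific discharge q through every layer.
Σ(b_i/K_i) = 9.90/74.7 + 9.36/2.56 + 2.11/9.77 = 4.005 d.
q = Δh / Σ(b_i/K_i) = 4.67 / 4.005 = 1.166 m/day.
In each layer the seepage velocity is v_i = q/n_i, so the layer transit time is t_i = b_i·n_i / q:
  layer 1 (coarse sand): t_1 = 9.90 × 0.27 / 1.166 = 2.292 d
  layer 2 (fine sand): t_2 = 9.36 × 0.19 / 1.166 = 1.525 d
  layer 3 (weathered basalt): t_3 = 2.11 × 0.08 / 1.166 = 0.1448 d
Total t = Σ t_i = 3.962 days.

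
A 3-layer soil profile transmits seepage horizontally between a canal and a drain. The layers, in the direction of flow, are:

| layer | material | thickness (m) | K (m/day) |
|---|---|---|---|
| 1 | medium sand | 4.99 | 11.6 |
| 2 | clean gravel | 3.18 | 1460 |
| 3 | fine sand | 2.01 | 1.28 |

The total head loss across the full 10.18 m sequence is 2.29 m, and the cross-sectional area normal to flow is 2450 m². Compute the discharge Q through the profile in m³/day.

Flow is perpendicular to layering, so the layers act in series and the equivalent K is the thickness-weighted harmonic mean.
Total thickness L = 4.99 + 3.18 + 2.01 = 10.18 m.
Σ(b_i/K_i) = 4.99/11.6 + 3.18/1460 + 2.01/1.28 = 2.003 d.
K_eq = L / Σ(b_i/K_i) = 10.18 / 2.003 = 5.083 m/day.
Q = K_eq · A · (Δh/L) = 5.083 × 2450 × (2.29/10.18) = 2802 m³/day.

2800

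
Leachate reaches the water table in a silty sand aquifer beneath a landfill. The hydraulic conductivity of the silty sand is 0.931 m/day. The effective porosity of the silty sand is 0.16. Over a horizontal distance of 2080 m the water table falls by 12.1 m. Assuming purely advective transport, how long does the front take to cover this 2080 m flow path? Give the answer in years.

Hydraulic gradient i = Δh / L = 12.1 / 2080 = 0.005817.
Darcy flux q = K · i = 0.9310 × 0.005817 = 0.005416 m/day.
Seepage velocity v = q / n_e = 0.005416 / 0.16 = 0.03385 m/day.
Travel time t = L / v = 2080 / 0.03385 = 61449 days = 168.2 years.

168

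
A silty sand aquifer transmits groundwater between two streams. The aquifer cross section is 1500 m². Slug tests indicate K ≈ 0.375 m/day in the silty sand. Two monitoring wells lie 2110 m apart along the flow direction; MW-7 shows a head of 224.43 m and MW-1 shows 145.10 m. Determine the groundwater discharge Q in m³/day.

Hydraulic gradient i = (224.43 − 145.10) / 2110 = 79.33 / 2110 = 0.03760.
Darcy's law: Q = K · A · i = 0.3750 × 1500 × 0.03760 = 21.15 m³/day.

21.1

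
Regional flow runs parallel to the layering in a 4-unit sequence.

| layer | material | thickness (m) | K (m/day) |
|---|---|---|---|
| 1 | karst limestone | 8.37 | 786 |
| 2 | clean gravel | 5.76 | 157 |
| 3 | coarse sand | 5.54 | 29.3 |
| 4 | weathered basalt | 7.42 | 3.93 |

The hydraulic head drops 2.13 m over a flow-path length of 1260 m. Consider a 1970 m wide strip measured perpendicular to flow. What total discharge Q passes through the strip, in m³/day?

Flow is parallel to layering, so each bed carries its own Darcy discharge and the transmissivities add.
Σ(K_i·b_i) = 786×8.37 + 157×5.76 + 29.3×5.54 + 3.93×7.42 = 7675 m²/day.
Hydraulic gradient i = Δh / L = 2.13 / 1260 = 0.001690.
Q = Σ(K_i·b_i) · W · i = 7675 × 1970 × 0.001690 = 25558 m³/day.

25600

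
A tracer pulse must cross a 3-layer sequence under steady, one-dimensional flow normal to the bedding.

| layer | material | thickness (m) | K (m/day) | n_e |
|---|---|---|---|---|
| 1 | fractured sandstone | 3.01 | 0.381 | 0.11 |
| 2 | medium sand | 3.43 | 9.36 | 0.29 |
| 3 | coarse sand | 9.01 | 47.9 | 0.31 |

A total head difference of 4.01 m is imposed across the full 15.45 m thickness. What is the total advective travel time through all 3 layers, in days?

With flow normal to the layers, continuity requires the same specific discharge q through every layer.
Σ(b_i/K_i) = 3.01/0.381 + 3.43/9.36 + 9.01/47.9 = 8.455 d.
q = Δh / Σ(b_i/K_i) = 4.01 / 8.455 = 0.4743 m/day.
In each layer the seepage velocity is v_i = q/n_i, so the layer transit time is t_i = b_i·n_i / q:
  layer 1 (fractured sandstone): t_1 = 3.01 × 0.11 / 0.4743 = 0.6981 d
  layer 2 (medium sand): t_2 = 3.43 × 0.29 / 0.4743 = 2.097 d
  layer 3 (coarse sand): t_3 = 9.01 × 0.31 / 0.4743 = 5.889 d
Total t = Σ t_i = 8.684 days.

8.68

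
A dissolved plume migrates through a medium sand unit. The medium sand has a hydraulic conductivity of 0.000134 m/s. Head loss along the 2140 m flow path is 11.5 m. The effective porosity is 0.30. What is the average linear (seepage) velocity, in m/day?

0.207

Convert K: 0.000134 m/s × 86400 = 11.58 m/day.
Hydraulic gradient i = Δh / L = 11.5 / 2140 = 0.005374.
Darcy flux q = K · i = 11.58 × 0.005374 = 0.06222 m/day.
Seepage velocity v = q / n_e = 0.06222 / 0.30 = 0.2074 m/day.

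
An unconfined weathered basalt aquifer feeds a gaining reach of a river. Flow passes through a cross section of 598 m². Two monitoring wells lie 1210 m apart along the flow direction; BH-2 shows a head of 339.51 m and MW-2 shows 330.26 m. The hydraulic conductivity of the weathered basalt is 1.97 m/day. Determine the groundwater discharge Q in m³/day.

9.01

Hydraulic gradient i = (339.51 − 330.26) / 1210 = 9.25 / 1210 = 0.007645.
Darcy's law: Q = K · A · i = 1.970 × 598.0 × 0.007645 = 9.006 m³/day.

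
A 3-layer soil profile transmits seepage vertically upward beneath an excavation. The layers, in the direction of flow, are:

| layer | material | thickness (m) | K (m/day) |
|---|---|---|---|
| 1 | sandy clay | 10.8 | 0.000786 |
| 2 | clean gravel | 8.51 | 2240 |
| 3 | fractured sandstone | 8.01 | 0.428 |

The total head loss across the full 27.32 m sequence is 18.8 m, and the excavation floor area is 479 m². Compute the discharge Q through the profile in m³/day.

Flow is perpendicular to layering, so the layers act in series and the equivalent K is the thickness-weighted harmonic mean.
Total thickness L = 10.8 + 8.51 + 8.01 = 27.32 m.
Σ(b_i/K_i) = 10.8/0.000786 + 8.51/2240 + 8.01/0.428 = 13759 d.
K_eq = L / Σ(b_i/K_i) = 27.32 / 13759 = 0.001986 m/day.
Q = K_eq · A · (Δh/L) = 0.001986 × 479 × (18.8/27.32) = 0.6545 m³/day.

0.654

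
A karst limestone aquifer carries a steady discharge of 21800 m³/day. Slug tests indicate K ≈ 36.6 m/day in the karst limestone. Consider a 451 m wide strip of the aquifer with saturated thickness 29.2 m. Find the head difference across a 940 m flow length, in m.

42.5

Cross-sectional area A = 451 × 29.2 = 13169 m².
From Q = K·A·i, i = Q / (K·A) = 21800 / (36.60 × 13169) = 0.04523.
Head loss Δh = i · L = 0.04523 × 940 = 42.52 m.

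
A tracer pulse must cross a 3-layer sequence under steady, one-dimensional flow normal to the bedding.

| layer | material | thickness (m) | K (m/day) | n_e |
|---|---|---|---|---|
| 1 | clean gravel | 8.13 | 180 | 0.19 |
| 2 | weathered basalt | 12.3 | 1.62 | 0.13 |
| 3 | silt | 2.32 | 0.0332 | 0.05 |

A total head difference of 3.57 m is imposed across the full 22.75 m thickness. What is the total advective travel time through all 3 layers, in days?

70.8

With flow normal to the layers, continuity requires the same specific discharge q through every layer.
Σ(b_i/K_i) = 8.13/180 + 12.3/1.62 + 2.32/0.0332 = 77.52 d.
q = Δh / Σ(b_i/K_i) = 3.57 / 77.52 = 0.04605 m/day.
In each layer the seepage velocity is v_i = q/n_i, so the layer transit time is t_i = b_i·n_i / q:
  layer 1 (clean gravel): t_1 = 8.13 × 0.19 / 0.04605 = 33.54 d
  layer 2 (weathered basalt): t_2 = 12.3 × 0.13 / 0.04605 = 34.72 d
  layer 3 (silt): t_3 = 2.32 × 0.05 / 0.04605 = 2.519 d
Total t = Σ t_i = 70.78 days.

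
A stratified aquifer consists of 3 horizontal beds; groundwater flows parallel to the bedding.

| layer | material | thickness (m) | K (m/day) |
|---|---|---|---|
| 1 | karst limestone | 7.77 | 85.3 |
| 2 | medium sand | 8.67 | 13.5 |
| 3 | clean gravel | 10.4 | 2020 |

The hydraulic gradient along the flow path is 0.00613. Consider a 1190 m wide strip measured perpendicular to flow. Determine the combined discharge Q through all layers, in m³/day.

159000

Flow is parallel to layering, so each bed carries its own Darcy discharge and the transmissivities add.
Σ(K_i·b_i) = 85.3×7.77 + 13.5×8.67 + 2020×10.4 = 21788 m²/day.
Hydraulic gradient i = 0.00613.
Q = Σ(K_i·b_i) · W · i = 21788 × 1190 × 0.006130 = 1.589e+05 m³/day.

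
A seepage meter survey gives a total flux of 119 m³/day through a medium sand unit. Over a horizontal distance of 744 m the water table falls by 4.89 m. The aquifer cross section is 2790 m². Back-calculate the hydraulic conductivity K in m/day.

6.49

Hydraulic gradient i = Δh / L = 4.89 / 744 = 0.006573.
From Q = K·A·i, K = Q / (A·i) = 119 / (2790 × 0.006573) = 6.489 m/day.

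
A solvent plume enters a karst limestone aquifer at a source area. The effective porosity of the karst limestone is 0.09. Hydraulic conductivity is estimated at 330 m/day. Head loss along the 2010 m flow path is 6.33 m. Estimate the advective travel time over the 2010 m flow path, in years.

Hydraulic gradient i = Δh / L = 6.33 / 2010 = 0.003149.
Darcy flux q = K · i = 330.0 × 0.003149 = 1.039 m/day.
Seepage velocity v = q / n_e = 1.039 / 0.09 = 11.55 m/day.
Travel time t = L / v = 2010 / 11.55 = 174.1 days = 0.4766 years.

0.477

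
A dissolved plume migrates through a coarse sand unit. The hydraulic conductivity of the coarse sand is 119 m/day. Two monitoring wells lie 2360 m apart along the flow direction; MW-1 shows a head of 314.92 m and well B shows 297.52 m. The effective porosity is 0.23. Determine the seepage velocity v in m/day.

3.81

Hydraulic gradient i = (314.92 − 297.52) / 2360 = 17.4 / 2360 = 0.007373.
Darcy flux q = K · i = 119.0 × 0.007373 = 0.8774 m/day.
Seepage velocity v = q / n_e = 0.8774 / 0.23 = 3.815 m/day.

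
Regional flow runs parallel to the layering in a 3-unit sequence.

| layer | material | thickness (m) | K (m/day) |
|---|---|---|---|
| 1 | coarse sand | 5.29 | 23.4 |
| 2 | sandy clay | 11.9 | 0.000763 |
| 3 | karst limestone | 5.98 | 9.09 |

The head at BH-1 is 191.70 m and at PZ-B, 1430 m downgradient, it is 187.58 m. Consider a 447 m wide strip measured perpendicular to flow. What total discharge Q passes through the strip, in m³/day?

229

Flow is parallel to layering, so each bed carries its own Darcy discharge and the transmissivities add.
Σ(K_i·b_i) = 23.4×5.29 + 0.000763×11.9 + 9.09×5.98 = 178.2 m²/day.
Hydraulic gradient i = (191.70 − 187.58) / 1430 = 4.12 / 1430 = 0.002881.
Q = Σ(K_i·b_i) · W · i = 178.2 × 447 × 0.002881 = 229.4 m³/day.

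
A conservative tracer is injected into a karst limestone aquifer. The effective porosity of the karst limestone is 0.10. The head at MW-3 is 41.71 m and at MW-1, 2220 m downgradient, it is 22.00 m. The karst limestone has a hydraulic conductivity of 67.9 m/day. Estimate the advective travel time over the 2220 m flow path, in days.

368

Hydraulic gradient i = (41.71 − 22.00) / 2220 = 19.71 / 2220 = 0.008878.
Darcy flux q = K · i = 67.90 × 0.008878 = 0.6028 m/day.
Seepage velocity v = q / n_e = 0.6028 / 0.10 = 6.028 m/day.
Travel time t = L / v = 2220 / 6.028 = 368.3 days.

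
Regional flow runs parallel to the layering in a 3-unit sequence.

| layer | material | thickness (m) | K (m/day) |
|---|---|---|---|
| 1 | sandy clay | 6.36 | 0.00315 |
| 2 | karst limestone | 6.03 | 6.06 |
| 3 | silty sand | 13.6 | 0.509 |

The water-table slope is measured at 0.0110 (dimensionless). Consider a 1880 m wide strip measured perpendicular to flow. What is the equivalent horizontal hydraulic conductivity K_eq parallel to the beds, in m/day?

Flow is parallel to layering, so each bed carries its own Darcy discharge and the transmissivities add.
Σ(K_i·b_i) = 0.00315×6.36 + 6.06×6.03 + 0.509×13.6 = 43.48 m²/day.
Total thickness b = 25.99 m, so K_eq = Σ(K_i·b_i)/b = 1.673 m/day.

1.67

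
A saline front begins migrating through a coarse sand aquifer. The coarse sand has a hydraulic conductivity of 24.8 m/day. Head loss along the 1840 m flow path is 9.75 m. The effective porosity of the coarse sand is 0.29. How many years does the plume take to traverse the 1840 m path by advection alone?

11.1

Hydraulic gradient i = Δh / L = 9.75 / 1840 = 0.005299.
Darcy flux q = K · i = 24.80 × 0.005299 = 0.1314 m/day.
Seepage velocity v = q / n_e = 0.1314 / 0.29 = 0.4531 m/day.
Travel time t = L / v = 1840 / 0.4531 = 4060 days = 11.12 years.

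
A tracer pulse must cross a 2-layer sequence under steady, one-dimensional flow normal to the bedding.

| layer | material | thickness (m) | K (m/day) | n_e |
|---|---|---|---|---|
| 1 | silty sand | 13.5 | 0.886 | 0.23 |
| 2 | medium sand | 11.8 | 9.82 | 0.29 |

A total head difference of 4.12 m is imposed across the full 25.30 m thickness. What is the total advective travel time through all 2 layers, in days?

With flow normal to the layers, continuity requires the same specific discharge q through every layer.
Σ(b_i/K_i) = 13.5/0.886 + 11.8/9.82 = 16.44 d.
q = Δh / Σ(b_i/K_i) = 4.12 / 16.44 = 0.2506 m/day.
In each layer the seepage velocity is v_i = q/n_i, so the layer transit time is t_i = b_i·n_i / q:
  layer 1 (silty sand): t_1 = 13.5 × 0.23 / 0.2506 = 12.39 d
  layer 2 (medium sand): t_2 = 11.8 × 0.29 / 0.2506 = 13.65 d
Total t = Σ t_i = 26.04 days.

26.0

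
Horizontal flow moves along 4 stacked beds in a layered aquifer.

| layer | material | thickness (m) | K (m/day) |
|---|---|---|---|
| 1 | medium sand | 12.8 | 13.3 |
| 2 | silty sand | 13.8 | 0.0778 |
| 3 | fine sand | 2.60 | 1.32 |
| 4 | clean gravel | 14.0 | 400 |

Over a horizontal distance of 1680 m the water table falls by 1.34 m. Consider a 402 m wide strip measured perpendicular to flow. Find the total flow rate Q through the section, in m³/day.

Flow is parallel to layering, so each bed carries its own Darcy discharge and the transmissivities add.
Σ(K_i·b_i) = 13.3×12.8 + 0.0778×13.8 + 1.32×2.60 + 400×14.0 = 5775 m²/day.
Hydraulic gradient i = Δh / L = 1.34 / 1680 = 0.0007976.
Q = Σ(K_i·b_i) · W · i = 5775 × 402 × 0.0007976 = 1852 m³/day.

1850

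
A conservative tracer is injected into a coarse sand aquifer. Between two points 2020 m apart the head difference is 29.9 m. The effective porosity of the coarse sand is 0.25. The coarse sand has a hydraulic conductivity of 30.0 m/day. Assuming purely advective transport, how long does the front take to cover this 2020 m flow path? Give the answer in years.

Hydraulic gradient i = Δh / L = 29.9 / 2020 = 0.01480.
Darcy flux q = K · i = 30.00 × 0.01480 = 0.4441 m/day.
Seepage velocity v = q / n_e = 0.4441 / 0.25 = 1.776 m/day.
Travel time t = L / v = 2020 / 1.776 = 1137 days = 3.114 years.

3.11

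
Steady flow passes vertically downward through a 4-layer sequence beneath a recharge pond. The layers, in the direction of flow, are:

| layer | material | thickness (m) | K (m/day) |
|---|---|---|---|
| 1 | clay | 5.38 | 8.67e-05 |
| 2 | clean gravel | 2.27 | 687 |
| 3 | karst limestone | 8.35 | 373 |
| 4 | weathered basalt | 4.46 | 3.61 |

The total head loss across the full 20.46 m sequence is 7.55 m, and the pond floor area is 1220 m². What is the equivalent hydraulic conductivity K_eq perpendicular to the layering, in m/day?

Flow is perpendicular to layering, so the layers act in series and the equivalent K is the thickness-weighted harmonic mean.
Total thickness L = 5.38 + 2.27 + 8.35 + 4.46 = 20.46 m.
Σ(b_i/K_i) = 5.38/8.67e-05 + 2.27/687 + 8.35/373 + 4.46/3.61 = 62054 d.
K_eq = L / Σ(b_i/K_i) = 20.46 / 62054 = 0.0003297 m/day.

0.000330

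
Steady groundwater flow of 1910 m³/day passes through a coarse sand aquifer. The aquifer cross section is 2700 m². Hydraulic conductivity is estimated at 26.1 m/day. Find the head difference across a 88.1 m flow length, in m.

2.39

From Q = K·A·i, i = Q / (K·A) = 1910 / (26.10 × 2700) = 0.02710.
Head loss Δh = i · L = 0.02710 × 88.1 = 2.388 m.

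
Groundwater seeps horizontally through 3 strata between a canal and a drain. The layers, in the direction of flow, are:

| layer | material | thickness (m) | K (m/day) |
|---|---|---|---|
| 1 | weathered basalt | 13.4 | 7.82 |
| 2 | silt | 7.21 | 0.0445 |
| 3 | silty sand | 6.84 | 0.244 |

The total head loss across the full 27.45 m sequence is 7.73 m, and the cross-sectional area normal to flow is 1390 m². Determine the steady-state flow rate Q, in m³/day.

Flow is perpendicular to layering, so the layers act in series and the equivalent K is the thickness-weighted harmonic mean.
Total thickness L = 13.4 + 7.21 + 6.84 = 27.45 m.
Σ(b_i/K_i) = 13.4/7.82 + 7.21/0.0445 + 6.84/0.244 = 191.8 d.
K_eq = L / Σ(b_i/K_i) = 27.45 / 191.8 = 0.1431 m/day.
Q = K_eq · A · (Δh/L) = 0.1431 × 1390 × (7.73/27.45) = 56.03 m³/day.

56.0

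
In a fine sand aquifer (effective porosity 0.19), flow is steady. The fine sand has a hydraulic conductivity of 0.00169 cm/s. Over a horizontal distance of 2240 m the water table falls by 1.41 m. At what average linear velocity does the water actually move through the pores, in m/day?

0.00484

Convert K: 0.00169 cm/s × 864 = 1.460 m/day.
Hydraulic gradient i = Δh / L = 1.41 / 2240 = 0.0006295.
Darcy flux q = K · i = 1.460 × 0.0006295 = 0.0009191 m/day.
Seepage velocity v = q / n_e = 0.0009191 / 0.19 = 0.004837 m/day.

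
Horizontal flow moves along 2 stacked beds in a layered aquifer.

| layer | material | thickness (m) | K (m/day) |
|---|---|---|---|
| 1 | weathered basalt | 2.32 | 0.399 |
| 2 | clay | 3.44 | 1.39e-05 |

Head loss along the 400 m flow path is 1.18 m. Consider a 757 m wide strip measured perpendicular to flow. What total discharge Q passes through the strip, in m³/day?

Flow is parallel to layering, so each bed carries its own Darcy discharge and the transmissivities add.
Σ(K_i·b_i) = 0.399×2.32 + 1.39e-05×3.44 = 0.9257 m²/day.
Hydraulic gradient i = Δh / L = 1.18 / 400 = 0.002950.
Q = Σ(K_i·b_i) · W · i = 0.9257 × 757 × 0.002950 = 2.067 m³/day.

2.07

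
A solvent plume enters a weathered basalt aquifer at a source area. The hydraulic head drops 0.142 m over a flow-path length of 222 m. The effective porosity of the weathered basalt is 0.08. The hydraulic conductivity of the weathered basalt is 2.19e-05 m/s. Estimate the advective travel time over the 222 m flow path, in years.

40.2

Convert K: 2.19e-05 m/s × 86400 = 1.892 m/day.
Hydraulic gradient i = Δh / L = 0.142 / 222 = 0.0006396.
Darcy flux q = K · i = 1.892 × 0.0006396 = 0.001210 m/day.
Seepage velocity v = q / n_e = 0.001210 / 0.08 = 0.01513 m/day.
Travel time t = L / v = 222 / 0.01513 = 14674 days = 40.18 years.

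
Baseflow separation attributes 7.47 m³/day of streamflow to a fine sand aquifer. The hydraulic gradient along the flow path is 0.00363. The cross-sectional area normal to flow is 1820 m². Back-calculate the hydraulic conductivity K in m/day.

1.13

Hydraulic gradient i = 0.00363.
From Q = K·A·i, K = Q / (A·i) = 7.47 / (1820 × 0.003630) = 1.131 m/day.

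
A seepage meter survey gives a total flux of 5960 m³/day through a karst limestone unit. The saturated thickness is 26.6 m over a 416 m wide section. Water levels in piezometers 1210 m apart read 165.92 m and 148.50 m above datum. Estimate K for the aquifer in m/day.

37.4

Cross-sectional area A = 416 × 26.6 = 11066 m².
Hydraulic gradient i = (165.92 − 148.50) / 1210 = 17.42 / 1210 = 0.01440.
From Q = K·A·i, K = Q / (A·i) = 5960 / (11066 × 0.01440) = 37.41 m/day.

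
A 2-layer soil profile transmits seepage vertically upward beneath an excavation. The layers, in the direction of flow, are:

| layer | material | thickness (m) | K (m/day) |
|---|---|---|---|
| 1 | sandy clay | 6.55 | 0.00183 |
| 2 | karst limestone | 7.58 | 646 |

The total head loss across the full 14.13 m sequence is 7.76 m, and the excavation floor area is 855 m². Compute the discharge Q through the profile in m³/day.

Flow is perpendicular to layering, so the layers act in series and the equivalent K is the thickness-weighted harmonic mean.
Total thickness L = 6.55 + 7.58 = 14.13 m.
Σ(b_i/K_i) = 6.55/0.00183 + 7.58/646 = 3579 d.
K_eq = L / Σ(b_i/K_i) = 14.13 / 3579 = 0.003948 m/day.
Q = K_eq · A · (Δh/L) = 0.003948 × 855 × (7.76/14.13) = 1.854 m³/day.

1.85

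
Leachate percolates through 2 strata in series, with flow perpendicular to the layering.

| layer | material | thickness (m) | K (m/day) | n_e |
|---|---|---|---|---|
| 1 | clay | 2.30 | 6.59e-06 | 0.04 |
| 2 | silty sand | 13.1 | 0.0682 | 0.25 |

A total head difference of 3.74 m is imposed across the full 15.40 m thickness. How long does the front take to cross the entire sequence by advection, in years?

861

With flow normal to the layers, continuity requires the same specific discharge q through every layer.
Σ(b_i/K_i) = 2.30/6.59e-06 + 13.1/0.0682 = 3.492e+05 d.
q = Δh / Σ(b_i/K_i) = 3.74 / 3.492e+05 = 1.071e-05 m/day.
In each layer the seepage velocity is v_i = q/n_i, so the layer transit time is t_i = b_i·n_i / q:
  layer 1 (clay): t_1 = 2.30 × 0.04 / 1.071e-05 = 8590 d
  layer 2 (silty sand): t_2 = 13.1 × 0.25 / 1.071e-05 = 3.058e+05 d
Total t = Σ t_i = 3.144e+05 days = 860.7 years.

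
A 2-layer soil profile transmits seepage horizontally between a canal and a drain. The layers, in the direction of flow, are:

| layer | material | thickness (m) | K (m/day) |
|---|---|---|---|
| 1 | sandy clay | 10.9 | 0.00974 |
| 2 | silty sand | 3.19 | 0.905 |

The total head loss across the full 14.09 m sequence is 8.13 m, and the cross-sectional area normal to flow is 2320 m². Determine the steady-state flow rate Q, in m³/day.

16.8

Flow is perpendicular to layering, so the layers act in series and the equivalent K is the thickness-weighted harmonic mean.
Total thickness L = 10.9 + 3.19 = 14.09 m.
Σ(b_i/K_i) = 10.9/0.00974 + 3.19/0.905 = 1123 d.
K_eq = L / Σ(b_i/K_i) = 14.09 / 1123 = 0.01255 m/day.
Q = K_eq · A · (Δh/L) = 0.01255 × 2320 × (8.13/14.09) = 16.80 m³/day.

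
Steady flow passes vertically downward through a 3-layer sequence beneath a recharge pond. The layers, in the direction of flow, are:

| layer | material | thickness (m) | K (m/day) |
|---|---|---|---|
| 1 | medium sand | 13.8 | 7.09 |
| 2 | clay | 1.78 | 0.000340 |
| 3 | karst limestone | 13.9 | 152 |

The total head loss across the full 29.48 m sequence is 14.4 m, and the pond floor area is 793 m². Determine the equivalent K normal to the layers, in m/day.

0.00563

Flow is perpendicular to layering, so the layers act in series and the equivalent K is the thickness-weighted harmonic mean.
Total thickness L = 13.8 + 1.78 + 13.9 = 29.48 m.
Σ(b_i/K_i) = 13.8/7.09 + 1.78/0.000340 + 13.9/152 = 5237 d.
K_eq = L / Σ(b_i/K_i) = 29.48 / 5237 = 0.005629 m/day.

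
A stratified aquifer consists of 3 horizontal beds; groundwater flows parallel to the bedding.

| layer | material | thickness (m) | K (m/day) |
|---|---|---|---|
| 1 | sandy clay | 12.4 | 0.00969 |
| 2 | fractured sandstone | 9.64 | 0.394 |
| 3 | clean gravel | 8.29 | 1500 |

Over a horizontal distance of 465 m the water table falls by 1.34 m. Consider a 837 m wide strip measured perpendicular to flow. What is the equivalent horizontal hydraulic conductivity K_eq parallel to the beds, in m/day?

410

Flow is parallel to layering, so each bed carries its own Darcy discharge and the transmissivities add.
Σ(K_i·b_i) = 0.00969×12.4 + 0.394×9.64 + 1500×8.29 = 12439 m²/day.
Total thickness b = 30.33 m, so K_eq = Σ(K_i·b_i)/b = 410.1 m/day.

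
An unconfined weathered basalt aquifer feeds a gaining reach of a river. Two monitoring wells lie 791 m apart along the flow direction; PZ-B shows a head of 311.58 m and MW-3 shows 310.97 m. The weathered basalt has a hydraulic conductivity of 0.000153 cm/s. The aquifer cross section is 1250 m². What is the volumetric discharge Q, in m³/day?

0.127

Convert K: 0.000153 cm/s × 864 = 0.1322 m/day.
Hydraulic gradient i = (311.58 − 310.97) / 791 = 0.61 / 791 = 0.0007712.
Darcy's law: Q = K · A · i = 0.1322 × 1250 × 0.0007712 = 0.1274 m³/day.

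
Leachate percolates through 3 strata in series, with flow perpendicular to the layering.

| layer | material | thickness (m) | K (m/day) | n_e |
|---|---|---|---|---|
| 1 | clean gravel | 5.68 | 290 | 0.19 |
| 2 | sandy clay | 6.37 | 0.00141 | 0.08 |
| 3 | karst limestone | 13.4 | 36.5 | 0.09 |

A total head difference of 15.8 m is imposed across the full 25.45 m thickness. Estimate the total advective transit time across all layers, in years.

2.19

With flow normal to the layers, continuity requires the same specific discharge q through every layer.
Σ(b_i/K_i) = 5.68/290 + 6.37/0.00141 + 13.4/36.5 = 4518 d.
q = Δh / Σ(b_i/K_i) = 15.8 / 4518 = 0.003497 m/day.
In each layer the seepage velocity is v_i = q/n_i, so the layer transit time is t_i = b_i·n_i / q:
  layer 1 (clean gravel): t_1 = 5.68 × 0.19 / 0.003497 = 308.6 d
  layer 2 (sandy clay): t_2 = 6.37 × 0.08 / 0.003497 = 145.7 d
  layer 3 (karst limestone): t_3 = 13.4 × 0.09 / 0.003497 = 344.9 d
Total t = Σ t_i = 799.2 days = 2.188 years.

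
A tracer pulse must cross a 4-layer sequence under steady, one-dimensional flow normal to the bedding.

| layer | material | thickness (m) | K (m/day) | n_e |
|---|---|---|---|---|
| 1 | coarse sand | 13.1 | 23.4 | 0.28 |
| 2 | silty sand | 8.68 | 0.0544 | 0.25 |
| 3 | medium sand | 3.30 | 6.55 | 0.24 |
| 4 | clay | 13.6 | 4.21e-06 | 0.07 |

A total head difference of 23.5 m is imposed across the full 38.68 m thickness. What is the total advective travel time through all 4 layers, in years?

With flow normal to the layers, continuity requires the same specific discharge q through every layer.
Σ(b_i/K_i) = 13.1/23.4 + 8.68/0.0544 + 3.30/6.55 + 13.6/4.21e-06 = 3.231e+06 d.
q = Δh / Σ(b_i/K_i) = 23.5 / 3.231e+06 = 7.274e-06 m/day.
In each layer the seepage velocity is v_i = q/n_i, so the layer transit time is t_i = b_i·n_i / q:
  layer 1 (coarse sand): t_1 = 13.1 × 0.28 / 7.274e-06 = 5.042e+05 d
  layer 2 (silty sand): t_2 = 8.68 × 0.25 / 7.274e-06 = 2.983e+05 d
  layer 3 (medium sand): t_3 = 3.30 × 0.24 / 7.274e-06 = 1.089e+05 d
  layer 4 (clay): t_4 = 13.6 × 0.07 / 7.274e-06 = 1.309e+05 d
Total t = Σ t_i = 1.042e+06 days = 2854 years.

2850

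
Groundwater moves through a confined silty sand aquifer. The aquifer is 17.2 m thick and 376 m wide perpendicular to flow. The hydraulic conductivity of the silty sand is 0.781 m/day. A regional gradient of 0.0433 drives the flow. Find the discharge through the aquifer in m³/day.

219

Cross-sectional area A = 376 × 17.2 = 6467 m².
Hydraulic gradient i = 0.0433.
Darcy's law: Q = K · A · i = 0.7810 × 6467 × 0.04330 = 218.7 m³/day.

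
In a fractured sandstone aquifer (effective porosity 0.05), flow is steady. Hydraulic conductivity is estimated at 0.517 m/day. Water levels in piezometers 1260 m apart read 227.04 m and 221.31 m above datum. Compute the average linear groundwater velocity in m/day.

0.0470

Hydraulic gradient i = (227.04 − 221.31) / 1260 = 5.73 / 1260 = 0.004548.
Darcy flux q = K · i = 0.5170 × 0.004548 = 0.002351 m/day.
Seepage velocity v = q / n_e = 0.002351 / 0.05 = 0.04702 m/day.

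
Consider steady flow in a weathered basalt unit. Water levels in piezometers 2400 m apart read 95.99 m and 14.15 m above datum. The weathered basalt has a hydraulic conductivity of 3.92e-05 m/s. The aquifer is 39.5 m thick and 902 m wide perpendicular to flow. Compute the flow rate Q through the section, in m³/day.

4110

Convert K: 3.92e-05 m/s × 86400 = 3.387 m/day.
Cross-sectional area A = 902 × 39.5 = 35629 m².
Hydraulic gradient i = (95.99 − 14.15) / 2400 = 81.84 / 2400 = 0.03410.
Darcy's law: Q = K · A · i = 3.387 × 35629 × 0.03410 = 4115 m³/day.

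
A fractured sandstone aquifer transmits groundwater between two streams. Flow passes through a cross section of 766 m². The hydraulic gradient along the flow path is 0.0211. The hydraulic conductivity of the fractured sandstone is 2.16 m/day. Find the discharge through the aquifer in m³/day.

34.9

Hydraulic gradient i = 0.0211.
Darcy's law: Q = K · A · i = 2.160 × 766.0 × 0.02110 = 34.91 m³/day.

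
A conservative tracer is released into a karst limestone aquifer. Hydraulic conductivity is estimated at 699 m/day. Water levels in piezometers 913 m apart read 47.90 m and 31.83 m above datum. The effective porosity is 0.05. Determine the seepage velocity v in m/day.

246

Hydraulic gradient i = (47.90 − 31.83) / 913 = 16.07 / 913 = 0.01760.
Darcy flux q = K · i = 699.0 × 0.01760 = 12.30 m/day.
Seepage velocity v = q / n_e = 12.30 / 0.05 = 246.1 m/day.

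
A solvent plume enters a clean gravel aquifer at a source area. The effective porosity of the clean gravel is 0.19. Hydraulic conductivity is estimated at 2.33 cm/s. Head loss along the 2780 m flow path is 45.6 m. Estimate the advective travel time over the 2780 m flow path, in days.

Convert K: 2.33 cm/s × 864 = 2013 m/day.
Hydraulic gradient i = Δh / L = 45.6 / 2780 = 0.01640.
Darcy flux q = K · i = 2013 × 0.01640 = 33.02 m/day.
Seepage velocity v = q / n_e = 33.02 / 0.19 = 173.8 m/day.
Travel time t = L / v = 2780 / 173.8 = 16.00 days.

16.0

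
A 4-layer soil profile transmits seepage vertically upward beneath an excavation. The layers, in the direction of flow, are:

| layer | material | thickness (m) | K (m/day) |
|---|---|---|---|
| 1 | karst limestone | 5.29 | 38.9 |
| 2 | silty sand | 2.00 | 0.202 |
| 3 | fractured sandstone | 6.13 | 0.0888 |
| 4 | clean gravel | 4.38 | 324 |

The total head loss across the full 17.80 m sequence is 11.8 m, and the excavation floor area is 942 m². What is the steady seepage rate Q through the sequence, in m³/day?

Flow is perpendicular to layering, so the layers act in series and the equivalent K is the thickness-weighted harmonic mean.
Total thickness L = 5.29 + 2.00 + 6.13 + 4.38 = 17.80 m.
Σ(b_i/K_i) = 5.29/38.9 + 2.00/0.202 + 6.13/0.0888 + 4.38/324 = 79.08 d.
K_eq = L / Σ(b_i/K_i) = 17.80 / 79.08 = 0.2251 m/day.
Q = K_eq · A · (Δh/L) = 0.2251 × 942 × (11.8/17.80) = 140.6 m³/day.

141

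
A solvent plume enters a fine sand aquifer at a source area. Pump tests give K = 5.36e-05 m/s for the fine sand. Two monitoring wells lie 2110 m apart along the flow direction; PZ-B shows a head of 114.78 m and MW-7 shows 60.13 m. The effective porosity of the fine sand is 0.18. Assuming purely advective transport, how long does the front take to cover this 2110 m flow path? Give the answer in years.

8.67

Convert K: 5.36e-05 m/s × 86400 = 4.631 m/day.
Hydraulic gradient i = (114.78 − 60.13) / 2110 = 54.65 / 2110 = 0.02590.
Darcy flux q = K · i = 4.631 × 0.02590 = 0.1199 m/day.
Seepage velocity v = q / n_e = 0.1199 / 0.18 = 0.6664 m/day.
Travel time t = L / v = 2110 / 0.6664 = 3166 days = 8.669 years.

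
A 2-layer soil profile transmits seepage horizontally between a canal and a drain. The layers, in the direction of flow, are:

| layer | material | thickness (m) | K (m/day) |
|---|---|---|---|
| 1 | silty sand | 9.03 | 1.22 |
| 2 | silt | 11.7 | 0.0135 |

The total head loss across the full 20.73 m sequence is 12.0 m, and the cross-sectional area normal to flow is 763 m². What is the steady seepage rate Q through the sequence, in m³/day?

Flow is perpendicular to layering, so the layers act in series and the equivalent K is the thickness-weighted harmonic mean.
Total thickness L = 9.03 + 11.7 = 20.73 m.
Σ(b_i/K_i) = 9.03/1.22 + 11.7/0.0135 = 874.1 d.
K_eq = L / Σ(b_i/K_i) = 20.73 / 874.1 = 0.02372 m/day.
Q = K_eq · A · (Δh/L) = 0.02372 × 763 × (12.0/20.73) = 10.48 m³/day.

10.5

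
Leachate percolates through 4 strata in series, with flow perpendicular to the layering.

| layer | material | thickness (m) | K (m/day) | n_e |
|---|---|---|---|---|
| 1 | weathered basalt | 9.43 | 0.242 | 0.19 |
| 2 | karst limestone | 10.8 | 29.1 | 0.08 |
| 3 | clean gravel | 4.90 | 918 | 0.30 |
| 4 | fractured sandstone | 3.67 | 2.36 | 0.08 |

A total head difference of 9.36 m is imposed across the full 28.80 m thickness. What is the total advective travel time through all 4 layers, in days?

19.3

With flow normal to the layers, continuity requires the same specific discharge q through every layer.
Σ(b_i/K_i) = 9.43/0.242 + 10.8/29.1 + 4.90/918 + 3.67/2.36 = 40.90 d.
q = Δh / Σ(b_i/K_i) = 9.36 / 40.90 = 0.2289 m/day.
In each layer the seepage velocity is v_i = q/n_i, so the layer transit time is t_i = b_i·n_i / q:
  layer 1 (weathered basalt): t_1 = 9.43 × 0.19 / 0.2289 = 7.829 d
  layer 2 (karst limestone): t_2 = 10.8 × 0.08 / 0.2289 = 3.775 d
  layer 3 (clean gravel): t_3 = 4.90 × 0.30 / 0.2289 = 6.423 d
  layer 4 (fractured sandstone): t_4 = 3.67 × 0.08 / 0.2289 = 1.283 d
Total t = Σ t_i = 19.31 days.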